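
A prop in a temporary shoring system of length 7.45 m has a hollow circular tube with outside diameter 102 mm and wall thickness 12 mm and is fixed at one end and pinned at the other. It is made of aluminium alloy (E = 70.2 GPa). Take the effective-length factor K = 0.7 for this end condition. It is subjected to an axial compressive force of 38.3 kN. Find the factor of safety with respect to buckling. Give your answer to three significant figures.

Inner diameter d_i = 102 − 2×12 = 78.00 mm
I = π(d_o⁴ − d_i⁴)/64 = π(102⁴ − 78.00⁴)/64 = 3.496×10^6 mm⁴
I = 3.496×10^6 mm⁴ = 3.496×10^-6 m⁴
Effective length L_e = K·L = 0.7 × 7.45 = 5.215 m
P_cr = π²EI / L_e² = π² × 70.2×10⁹ × 3.496×10^-6 / 5.215² = 8.907×10^4 N
Factor of safety n = P_cr / P = 89.074 / 38.3 = 2.33

n ≈ 2.33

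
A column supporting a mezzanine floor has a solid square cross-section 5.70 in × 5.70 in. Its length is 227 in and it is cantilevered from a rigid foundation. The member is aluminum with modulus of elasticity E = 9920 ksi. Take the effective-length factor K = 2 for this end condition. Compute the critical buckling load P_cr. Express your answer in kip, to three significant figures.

I = a⁴/12 = 5.70⁴/12 = 87.97 in⁴
Effective length L_e = K·L = 2 × 227 = 454.0 in
P_cr = π²EI / L_e² = π² × 9920×10³ × 87.97 / 454.0² = 4.178×10^4 lb

P_cr ≈ 41.8 kip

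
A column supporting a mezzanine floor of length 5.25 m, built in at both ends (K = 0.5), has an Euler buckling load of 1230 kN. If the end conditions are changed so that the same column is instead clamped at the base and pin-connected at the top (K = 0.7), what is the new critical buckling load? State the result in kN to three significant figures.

P_cr ∝ 1/K², so P_cr,new = P_cr,old × (K_old/K_new)² = 1230 × (0.5/0.7)²
= 1230 × 0.5102 = 628 kN

P_cr ≈ 628 kN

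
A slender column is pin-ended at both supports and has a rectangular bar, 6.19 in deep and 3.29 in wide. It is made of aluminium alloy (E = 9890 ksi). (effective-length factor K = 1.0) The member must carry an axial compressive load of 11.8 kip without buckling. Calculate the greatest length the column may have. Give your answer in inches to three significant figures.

Buckling occurs about the weak axis: I_min = h·b³/12 with b = 3.29 in (the shorter side).
I_min = 6.19×3.29³/12 = 18.37 in⁴
At the buckling limit P_cr = P = 1.180×10^4 lb
From P_cr = π²EI/(K·L)²:  L = (1/K)·√(π²EI/P_cr) = (1/1)·√(π²×9.89×10^6×18.37/1.180×10^4)
L = 390 in

L_max ≈ 390 in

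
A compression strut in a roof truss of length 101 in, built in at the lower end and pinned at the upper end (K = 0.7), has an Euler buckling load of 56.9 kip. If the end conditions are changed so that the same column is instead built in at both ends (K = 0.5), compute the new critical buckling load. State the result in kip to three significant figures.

P_cr ≈ 112 kip

P_cr ∝ 1/K², so P_cr,new = P_cr,old × (K_old/K_new)² = 56.9 × (0.7/0.5)²
= 56.9 × 1.960 = 112 kip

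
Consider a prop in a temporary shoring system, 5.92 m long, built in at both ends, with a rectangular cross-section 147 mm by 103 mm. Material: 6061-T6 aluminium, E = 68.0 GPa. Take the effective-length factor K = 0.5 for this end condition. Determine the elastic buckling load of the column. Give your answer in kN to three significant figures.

P_cr ≈ 1030 kN

Buckling occurs about the weak axis: I_min = h·b³/12 with b = 103 mm (the shorter side).
I_min = 147×103³/12 = 1.339×10^7 mm⁴
I = 1.339×10^7 mm⁴ = 1.339×10^-5 m⁴
Effective length L_e = K·L = 0.5 × 5.92 = 2.960 m
P_cr = π²EI / L_e² = π² × 68.0×10⁹ × 1.339×10^-5 / 2.960² = 1.025×10^6 N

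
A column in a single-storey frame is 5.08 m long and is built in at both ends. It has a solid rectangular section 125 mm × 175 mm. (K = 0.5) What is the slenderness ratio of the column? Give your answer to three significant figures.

λ ≈ 70.4

Buckling occurs about the weak axis: I_min = h·b³/12 with b = 125 mm (the shorter side).
I_min = 175×125³/12 = 2.848×10^7 mm⁴
A = 2.188×10^4 mm²;  r_min = √(I/A) = √(2.848×10^7/2.188×10^4) = 36.08 mm
L_e = K·L = 0.5 × 5.08 m = 2.540 m = 2540.0 mm
λ = L_e / r_min = 2540.0 / 36.08 = 70.4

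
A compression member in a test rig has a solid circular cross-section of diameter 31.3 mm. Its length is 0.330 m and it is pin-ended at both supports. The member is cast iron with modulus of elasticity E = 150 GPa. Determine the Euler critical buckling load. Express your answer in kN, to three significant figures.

I = πd⁴/64 = π×31.3⁴/64 = 4.711×10^4 mm⁴
I = 4.711×10^4 mm⁴ = 4.711×10^-8 m⁴
Effective length L_e = K·L = 1 × 0.330 = 0.3300 m
P_cr = π²EI / L_e² = π² × 150×10⁹ × 4.711×10^-8 / 0.3300² = 6.405×10^5 N

P_cr ≈ 640 kN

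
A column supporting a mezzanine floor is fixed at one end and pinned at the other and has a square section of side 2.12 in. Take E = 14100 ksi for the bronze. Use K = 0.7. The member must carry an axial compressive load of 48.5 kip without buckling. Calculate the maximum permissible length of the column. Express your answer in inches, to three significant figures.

L_max ≈ 99.3 in

I = a⁴/12 = 2.12⁴/12 = 1.683 in⁴
At the buckling limit P_cr = P = 4.850×10^4 lb
From P_cr = π²EI/(K·L)²:  L = (1/K)·√(π²EI/P_cr) = (1/0.7)·√(π²×1.41×10^7×1.683/4.850×10^4)
L = 99.3 in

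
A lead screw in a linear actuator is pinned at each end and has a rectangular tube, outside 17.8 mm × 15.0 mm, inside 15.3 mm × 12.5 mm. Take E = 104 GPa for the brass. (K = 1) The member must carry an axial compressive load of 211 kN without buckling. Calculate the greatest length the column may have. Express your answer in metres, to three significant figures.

L_max ≈ 0.111 m

Weak-axis I_min = (h_o·b_o³ − h_i·b_i³)/12 with b_o = 15.0, b_i = 12.50 mm (shorter outer/inner sides).
I_min = (17.8×15.0³ − 15.30×12.50³)/12 = 2.516×10^3 mm⁴
I = 2.516×10^-9 m⁴
At the buckling limit P_cr = P = 2.110×10^5 N
From P_cr = π²EI/(K·L)²:  L = (1/K)·√(π²EI/P_cr) = (1/1)·√(π²×1.04×10^11×2.516×10^-9/2.110×10^5)
L = 0.111 m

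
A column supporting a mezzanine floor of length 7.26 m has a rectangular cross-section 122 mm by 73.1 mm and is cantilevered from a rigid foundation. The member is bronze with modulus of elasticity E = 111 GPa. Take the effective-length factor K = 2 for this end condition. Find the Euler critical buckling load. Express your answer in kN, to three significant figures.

P_cr ≈ 20.6 kN

Buckling occurs about the weak axis: I_min = h·b³/12 with b = 73.1 mm (the shorter side).
I_min = 122×73.1³/12 = 3.971×10^6 mm⁴
I = 3.971×10^6 mm⁴ = 3.971×10^-6 m⁴
Effective length L_e = K·L = 2 × 7.26 = 14.52 m
P_cr = π²EI / L_e² = π² × 111×10⁹ × 3.971×10^-6 / 14.52² = 2.064×10^4 N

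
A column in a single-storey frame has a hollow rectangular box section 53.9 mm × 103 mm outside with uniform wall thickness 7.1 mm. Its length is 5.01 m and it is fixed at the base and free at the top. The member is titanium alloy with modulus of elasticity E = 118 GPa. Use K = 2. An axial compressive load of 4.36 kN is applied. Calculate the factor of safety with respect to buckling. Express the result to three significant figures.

n ≈ 2.34

Inner dimensions: h_i = 103 − 2×7.1 = 88.80 mm, b_i = 53.9 − 2×7.1 = 39.70 mm
Weak-axis I_min = (h_o·b_o³ − h_i·b_i³)/12 with b_o = 53.9, b_i = 39.70 mm (shorter outer/inner sides).
I_min = (103×53.9³ − 88.80×39.70³)/12 = 8.810×10^5 mm⁴
I = 8.810×10^5 mm⁴ = 8.810×10^-7 m⁴
Effective length L_e = K·L = 2 × 5.01 = 10.02 m
P_cr = π²EI / L_e² = π² × 118×10⁹ × 8.810×10^-7 / 10.02² = 1.022×10^4 N
Factor of safety n = P_cr / P = 10.220 / 4.36 = 2.34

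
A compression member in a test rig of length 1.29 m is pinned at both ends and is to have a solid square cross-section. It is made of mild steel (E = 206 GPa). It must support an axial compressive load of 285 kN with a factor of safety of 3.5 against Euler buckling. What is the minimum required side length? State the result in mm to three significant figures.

Required P_cr = n·P = 3.5 × 285 = 997.5 kN
L_e = K·L = 1 × 1.29 = 1.290 m
Required I = P_cr·L_e²/(π²E) = 9.975×10^5 × 1.290² / (π² × 2.06×10^11) = 8.164×10^-7 m⁴
I_req = 8.164×10^5 mm⁴
Solid square: I = a⁴/12  ⇒  a = (12I)^(1/4) = (12×8.164×10^5)^(1/4) = 55.9 mm

a ≈ 55.9 mm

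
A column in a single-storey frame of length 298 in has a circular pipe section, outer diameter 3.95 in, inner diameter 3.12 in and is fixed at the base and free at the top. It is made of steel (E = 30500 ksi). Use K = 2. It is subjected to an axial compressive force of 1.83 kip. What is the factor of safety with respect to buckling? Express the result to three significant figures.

d_o = 3.95 in, d_i = 3.12 in
I = π(d_o⁴ − d_i⁴)/64 = π(3.95⁴ − 3.120⁴)/64 = 7.298 in⁴
Effective length L_e = K·L = 2 × 298 = 596.0 in
P_cr = π²EI / L_e² = π² × 30500×10³ × 7.298 / 596.0² = 6.185×10^3 lb
Factor of safety n = P_cr / P = 6.1848 / 1.83 = 3.38

n ≈ 3.38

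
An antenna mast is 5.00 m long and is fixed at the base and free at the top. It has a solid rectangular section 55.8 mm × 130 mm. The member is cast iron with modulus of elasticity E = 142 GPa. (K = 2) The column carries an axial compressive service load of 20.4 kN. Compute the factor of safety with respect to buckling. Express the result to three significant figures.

n ≈ 1.29

Buckling occurs about the weak axis: I_min = h·b³/12 with b = 55.8 mm (the shorter side).
I_min = 130×55.8³/12 = 1.882×10^6 mm⁴
I = 1.882×10^6 mm⁴ = 1.882×10^-6 m⁴
Effective length L_e = K·L = 2 × 5.00 = 10.00 m
P_cr = π²EI / L_e² = π² × 142×10⁹ × 1.882×10^-6 / 10.00² = 2.638×10^4 N
Factor of safety n = P_cr / P = 26.379 / 20.4 = 1.29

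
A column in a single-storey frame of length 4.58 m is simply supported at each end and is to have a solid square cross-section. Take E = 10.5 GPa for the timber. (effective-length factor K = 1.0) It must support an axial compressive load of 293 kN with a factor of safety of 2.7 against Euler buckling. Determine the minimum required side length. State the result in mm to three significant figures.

a ≈ 209 mm

Required P_cr = n·P = 2.7 × 293 = 791.1 kN
L_e = K·L = 1 × 4.58 = 4.580 m
Required I = P_cr·L_e²/(π²E) = 7.911×10^5 × 4.580² / (π² × 1.05×10^10) = 1.601×10^-4 m⁴
I_req = 1.601×10^8 mm⁴
Solid square: I = a⁴/12  ⇒  a = (12I)^(1/4) = (12×1.601×10^8)^(1/4) = 209 mm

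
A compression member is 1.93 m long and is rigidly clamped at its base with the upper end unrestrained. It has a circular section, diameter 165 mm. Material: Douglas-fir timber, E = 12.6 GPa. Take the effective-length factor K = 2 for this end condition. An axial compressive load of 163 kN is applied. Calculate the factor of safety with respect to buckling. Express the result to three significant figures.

I = πd⁴/64 = π×165⁴/64 = 3.638×10^7 mm⁴
I = 3.638×10^7 mm⁴ = 3.638×10^-5 m⁴
Effective length L_e = K·L = 2 × 1.93 = 3.860 m
P_cr = π²EI / L_e² = π² × 12.6×10⁹ × 3.638×10^-5 / 3.860² = 3.037×10^5 N
Factor of safety n = P_cr / P = 303.67 / 163 = 1.86

n ≈ 1.86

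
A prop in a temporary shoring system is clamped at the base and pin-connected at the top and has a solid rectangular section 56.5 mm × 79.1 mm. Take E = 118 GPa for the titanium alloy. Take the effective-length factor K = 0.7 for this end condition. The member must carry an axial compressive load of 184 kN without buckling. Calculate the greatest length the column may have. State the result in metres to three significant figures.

Buckling occurs about the weak axis: I_min = h·b³/12 with b = 56.5 mm (the shorter side).
I_min = 79.1×56.5³/12 = 1.189×10^6 mm⁴
I = 1.189×10^-6 m⁴
At the buckling limit P_cr = P = 1.840×10^5 N
From P_cr = π²EI/(K·L)²:  L = (1/K)·√(π²EI/P_cr) = (1/0.7)·√(π²×1.18×10^11×1.189×10^-6/1.840×10^5)
L = 3.92 m

L_max ≈ 3.92 m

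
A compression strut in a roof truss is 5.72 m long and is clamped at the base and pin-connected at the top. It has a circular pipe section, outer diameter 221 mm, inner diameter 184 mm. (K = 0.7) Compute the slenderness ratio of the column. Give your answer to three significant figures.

d_o = 221 mm, d_i = 184 mm
I = π(d_o⁴ − d_i⁴)/64 = π(221⁴ − 184.0⁴)/64 = 6.083×10^7 mm⁴
A = 1.177×10^4 mm²;  r_min = √(I/A) = √(6.083×10^7/1.177×10^4) = 71.89 mm
L_e = K·L = 0.7 × 5.72 m = 4.004 m = 4004.0 mm
λ = L_e / r_min = 4004.0 / 71.89 = 55.7

λ ≈ 55.7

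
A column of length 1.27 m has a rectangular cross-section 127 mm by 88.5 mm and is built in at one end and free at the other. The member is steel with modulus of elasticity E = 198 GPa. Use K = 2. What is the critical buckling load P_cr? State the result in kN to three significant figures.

Buckling occurs about the weak axis: I_min = h·b³/12 with b = 88.5 mm (the shorter side).
I_min = 127×88.5³/12 = 7.336×10^6 mm⁴
I = 7.336×10^6 mm⁴ = 7.336×10^-6 m⁴
Effective length L_e = K·L = 2 × 1.27 = 2.540 m
P_cr = π²EI / L_e² = π² × 198×10⁹ × 7.336×10^-6 / 2.540² = 2.222×10^6 N

P_cr ≈ 2220 kN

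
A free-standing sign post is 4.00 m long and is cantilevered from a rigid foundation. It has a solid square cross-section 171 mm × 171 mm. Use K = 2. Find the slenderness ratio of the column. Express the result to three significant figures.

For a square r = a/√12 = 171/√12 = 49.36 mm
L_e = K·L = 2 × 4.00 m = 8.000 m = 8000.0 mm
λ = L_e / r_min = 8000.0 / 49.36 = 162

λ ≈ 162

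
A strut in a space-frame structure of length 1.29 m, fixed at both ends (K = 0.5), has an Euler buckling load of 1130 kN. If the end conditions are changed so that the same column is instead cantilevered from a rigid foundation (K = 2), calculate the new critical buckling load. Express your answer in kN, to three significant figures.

P_cr ∝ 1/K², so P_cr,new = P_cr,old × (K_old/K_new)² = 1130 × (0.5/2)²
= 1130 × 0.06250 = 70.6 kN

P_cr ≈ 70.6 kN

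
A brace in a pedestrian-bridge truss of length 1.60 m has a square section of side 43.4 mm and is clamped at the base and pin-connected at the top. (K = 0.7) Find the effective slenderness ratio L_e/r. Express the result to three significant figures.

λ ≈ 89.4

I = a⁴/12 = 43.4⁴/12 = 2.956×10^5 mm⁴
A = 1.884×10^3 mm²;  r_min = √(I/A) = √(2.956×10^5/1.884×10^3) = 12.53 mm
L_e = K·L = 0.7 × 1.60 m = 1.120 m = 1120.0 mm
λ = L_e / r_min = 1120.0 / 12.53 = 89.4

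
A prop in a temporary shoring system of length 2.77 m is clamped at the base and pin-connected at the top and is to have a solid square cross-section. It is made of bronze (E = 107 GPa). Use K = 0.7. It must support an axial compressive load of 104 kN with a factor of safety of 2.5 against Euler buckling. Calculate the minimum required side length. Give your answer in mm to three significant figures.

Required P_cr = n·P = 2.5 × 104 = 260.0 kN
L_e = K·L = 0.7 × 2.77 = 1.939 m
Required I = P_cr·L_e²/(π²E) = 2.600×10^5 × 1.939² / (π² × 1.07×10^11) = 9.256×10^-7 m⁴
I_req = 9.256×10^5 mm⁴
Solid square: I = a⁴/12  ⇒  a = (12I)^(1/4) = (12×9.256×10^5)^(1/4) = 57.7 mm

a ≈ 57.7 mm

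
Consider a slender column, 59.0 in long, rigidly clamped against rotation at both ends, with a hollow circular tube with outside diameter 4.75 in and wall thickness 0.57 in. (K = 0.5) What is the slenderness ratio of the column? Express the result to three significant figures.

Inner diameter d_i = 4.75 − 2×0.57 = 3.610 in
I = π(d_o⁴ − d_i⁴)/64 = π(4.75⁴ − 3.610⁴)/64 = 16.65 in⁴
A = 7.485 in²;  r_min = √(I/A) = √(16.65/7.485) = 1.492 in
L_e = K·L = 0.5 × 59.0 = 29.50 in
λ = L_e / r_min = 29.500 / 1.492 = 19.8

λ ≈ 19.8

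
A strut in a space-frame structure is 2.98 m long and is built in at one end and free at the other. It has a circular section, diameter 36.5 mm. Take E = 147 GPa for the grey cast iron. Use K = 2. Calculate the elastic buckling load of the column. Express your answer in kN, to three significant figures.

P_cr ≈ 3.56 kN

I = πd⁴/64 = π×36.5⁴/64 = 8.712×10^4 mm⁴
I = 8.712×10^4 mm⁴ = 8.712×10^-8 m⁴
Effective length L_e = K·L = 2 × 2.98 = 5.960 m
P_cr = π²EI / L_e² = π² × 147×10⁹ × 8.712×10^-8 / 5.960² = 3.558×10^3 N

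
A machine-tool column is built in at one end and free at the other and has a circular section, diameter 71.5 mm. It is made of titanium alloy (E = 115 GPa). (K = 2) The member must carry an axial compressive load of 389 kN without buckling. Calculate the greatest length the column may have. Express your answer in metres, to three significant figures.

L_max ≈ 0.967 m

I = πd⁴/64 = π×71.5⁴/64 = 1.283×10^6 mm⁴
I = 1.283×10^-6 m⁴
At the buckling limit P_cr = P = 3.890×10^5 N
From P_cr = π²EI/(K·L)²:  L = (1/K)·√(π²EI/P_cr) = (1/2)·√(π²×1.15×10^11×1.283×10^-6/3.890×10^5)
L = 0.967 m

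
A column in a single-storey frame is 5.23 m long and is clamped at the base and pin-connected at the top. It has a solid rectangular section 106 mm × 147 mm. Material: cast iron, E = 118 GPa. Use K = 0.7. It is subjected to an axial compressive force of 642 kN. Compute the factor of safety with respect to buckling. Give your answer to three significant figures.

Buckling occurs about the weak axis: I_min = h·b³/12 with b = 106 mm (the shorter side).
I_min = 147×106³/12 = 1.459×10^7 mm⁴
I = 1.459×10^7 mm⁴ = 1.459×10^-5 m⁴
Effective length L_e = K·L = 0.7 × 5.23 = 3.661 m
P_cr = π²EI / L_e² = π² × 118×10⁹ × 1.459×10^-5 / 3.661² = 1.268×10^6 N
Factor of safety n = P_cr / P = 1267.8 / 642 = 1.97

n ≈ 1.97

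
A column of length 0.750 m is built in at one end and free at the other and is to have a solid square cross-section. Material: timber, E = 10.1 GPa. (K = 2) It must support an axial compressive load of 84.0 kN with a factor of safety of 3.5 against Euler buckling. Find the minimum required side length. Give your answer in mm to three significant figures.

Required P_cr = n·P = 3.5 × 84.0 = 294.0 kN
L_e = K·L = 2 × 0.750 = 1.500 m
Required I = P_cr·L_e²/(π²E) = 2.940×10^5 × 1.500² / (π² × 1.01×10^10) = 6.636×10^-6 m⁴
I_req = 6.636×10^6 mm⁴
Solid square: I = a⁴/12  ⇒  a = (12I)^(1/4) = (12×6.636×10^6)^(1/4) = 94.5 mm

a ≈ 94.5 mm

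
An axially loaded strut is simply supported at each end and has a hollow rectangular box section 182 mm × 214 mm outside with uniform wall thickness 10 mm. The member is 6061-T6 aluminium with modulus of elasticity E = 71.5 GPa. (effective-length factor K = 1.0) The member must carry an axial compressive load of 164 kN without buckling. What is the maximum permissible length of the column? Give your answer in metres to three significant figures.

L_max ≈ 12.9 m

Inner dimensions: h_i = 214 − 2×10 = 194.0 mm, b_i = 182 − 2×10 = 162.0 mm
Weak-axis I_min = (h_o·b_o³ − h_i·b_i³)/12 with b_o = 182, b_i = 162.0 mm (shorter outer/inner sides).
I_min = (214×182³ − 194.0×162.0³)/12 = 3.878×10^7 mm⁴
I = 3.878×10^-5 m⁴
At the buckling limit P_cr = P = 1.640×10^5 N
From P_cr = π²EI/(K·L)²:  L = (1/K)·√(π²EI/P_cr) = (1/1)·√(π²×7.15×10^10×3.878×10^-5/1.640×10^5)
L = 12.9 m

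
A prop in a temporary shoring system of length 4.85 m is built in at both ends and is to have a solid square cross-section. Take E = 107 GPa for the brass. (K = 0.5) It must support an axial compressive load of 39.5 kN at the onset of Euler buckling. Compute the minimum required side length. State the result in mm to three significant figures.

a ≈ 40.3 mm

L_e = K·L = 0.5 × 4.85 = 2.425 m
Required I = P_cr·L_e²/(π²E) = 3.950×10^4 × 2.425² / (π² × 1.07×10^11) = 2.200×10^-7 m⁴
I_req = 2.200×10^5 mm⁴
Solid square: I = a⁴/12  ⇒  a = (12I)^(1/4) = (12×2.200×10^5)^(1/4) = 40.3 mm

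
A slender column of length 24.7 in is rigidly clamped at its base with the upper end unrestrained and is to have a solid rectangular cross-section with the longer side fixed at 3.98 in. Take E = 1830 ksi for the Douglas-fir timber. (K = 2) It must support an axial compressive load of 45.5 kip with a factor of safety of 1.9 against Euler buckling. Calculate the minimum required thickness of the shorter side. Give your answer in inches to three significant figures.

b ≈ 3.28 in

Required P_cr = n·P = 1.9 × 45.5 = 86.45 kip
L_e = K·L = 2 × 24.7 = 49.40 in
Required I = P_cr·L_e²/(π²E) = 8.645×10^4 × 49.40² / (π² × 1.83×10^6) = 11.68 in⁴
Rectangle, weak axis: I_min = h·b³/12 with h = 3.98 in fixed  ⇒  b = (12I/h)^(1/3) = 3.28 in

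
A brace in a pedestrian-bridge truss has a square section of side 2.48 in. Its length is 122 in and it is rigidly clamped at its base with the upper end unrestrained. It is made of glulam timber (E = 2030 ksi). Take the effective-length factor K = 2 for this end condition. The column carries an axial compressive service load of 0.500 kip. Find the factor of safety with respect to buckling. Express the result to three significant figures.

n ≈ 2.12

I = a⁴/12 = 2.48⁴/12 = 3.152 in⁴
Effective length L_e = K·L = 2 × 122 = 244.0 in
P_cr = π²EI / L_e² = π² × 2030×10³ × 3.152 / 244.0² = 1.061×10^3 lb
Factor of safety n = P_cr / P = 1.0608 / 0.500 = 2.12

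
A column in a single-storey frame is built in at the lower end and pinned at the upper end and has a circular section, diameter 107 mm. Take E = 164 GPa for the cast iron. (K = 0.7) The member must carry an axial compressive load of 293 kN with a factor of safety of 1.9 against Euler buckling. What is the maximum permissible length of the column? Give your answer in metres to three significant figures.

I = πd⁴/64 = π×107⁴/64 = 6.434×10^6 mm⁴
I = 6.434×10^-6 m⁴
Required critical load P_cr = n·P = 1.9 × 293 = 556.7 kN = 5.567×10^5 N
From P_cr = π²EI/(K·L)²:  L = (1/K)·√(π²EI/P_cr) = (1/0.7)·√(π²×1.64×10^11×6.434×10^-6/5.567×10^5)
L = 6.18 m

L_max ≈ 6.18 m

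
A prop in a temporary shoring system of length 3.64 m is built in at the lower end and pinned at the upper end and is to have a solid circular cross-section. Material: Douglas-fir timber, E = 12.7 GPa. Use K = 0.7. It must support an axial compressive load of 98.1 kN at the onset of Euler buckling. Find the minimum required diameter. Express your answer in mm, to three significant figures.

d ≈ 101 mm

L_e = K·L = 0.7 × 3.64 = 2.548 m
Required I = P_cr·L_e²/(π²E) = 9.810×10^4 × 2.548² / (π² × 1.27×10^10) = 5.081×10^-6 m⁴
I_req = 5.081×10^6 mm⁴
Solid circle: I = πd⁴/64  ⇒  d = (64I/π)^(1/4) = (64×5.081×10^6/π)^(1/4) = 101 mm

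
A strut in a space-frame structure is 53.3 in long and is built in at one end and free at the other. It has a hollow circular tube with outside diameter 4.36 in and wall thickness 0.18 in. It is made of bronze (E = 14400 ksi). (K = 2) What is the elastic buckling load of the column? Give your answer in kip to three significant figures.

P_cr ≈ 64.7 kip

Inner diameter d_i = 4.36 − 2×0.18 = 4.000 in
I = π(d_o⁴ − d_i⁴)/64 = π(4.36⁴ − 4.000⁴)/64 = 5.172 in⁴
Effective length L_e = K·L = 2 × 53.3 = 106.6 in
P_cr = π²EI / L_e² = π² × 14400×10³ × 5.172 / 106.6² = 6.469×10^4 lb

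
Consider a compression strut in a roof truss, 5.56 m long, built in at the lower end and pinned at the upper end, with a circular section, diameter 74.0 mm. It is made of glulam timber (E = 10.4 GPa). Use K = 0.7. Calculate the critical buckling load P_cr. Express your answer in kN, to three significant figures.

I = πd⁴/64 = π×74.0⁴/64 = 1.472×10^6 mm⁴
I = 1.472×10^6 mm⁴ = 1.472×10^-6 m⁴
Effective length L_e = K·L = 0.7 × 5.56 = 3.892 m
P_cr = π²EI / L_e² = π² × 10.4×10⁹ × 1.472×10^-6 / 3.892² = 9.974×10^3 N

P_cr ≈ 9.97 kN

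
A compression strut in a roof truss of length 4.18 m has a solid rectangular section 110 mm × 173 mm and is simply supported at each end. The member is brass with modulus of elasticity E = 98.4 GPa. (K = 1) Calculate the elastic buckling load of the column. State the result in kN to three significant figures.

Buckling occurs about the weak axis: I_min = h·b³/12 with b = 110 mm (the shorter side).
I_min = 173×110³/12 = 1.919×10^7 mm⁴
I = 1.919×10^7 mm⁴ = 1.919×10^-5 m⁴
Effective length L_e = K·L = 1 × 4.18 = 4.180 m
P_cr = π²EI / L_e² = π² × 98.4×10⁹ × 1.919×10^-5 / 4.180² = 1.067×10^6 N

P_cr ≈ 1070 kN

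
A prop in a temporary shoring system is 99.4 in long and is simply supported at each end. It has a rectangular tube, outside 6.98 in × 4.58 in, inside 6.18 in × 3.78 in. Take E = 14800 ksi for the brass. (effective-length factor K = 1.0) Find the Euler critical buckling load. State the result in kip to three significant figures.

P_cr ≈ 415 kip

Weak-axis I_min = (h_o·b_o³ − h_i·b_i³)/12 with b_o = 4.58, b_i = 3.780 in (shorter outer/inner sides).
I_min = (6.98×4.58³ − 6.180×3.780³)/12 = 28.07 in⁴
Effective length L_e = K·L = 1 × 99.4 = 99.40 in
P_cr = π²EI / L_e² = π² × 14800×10³ × 28.07 / 99.40² = 4.149×10^5 lb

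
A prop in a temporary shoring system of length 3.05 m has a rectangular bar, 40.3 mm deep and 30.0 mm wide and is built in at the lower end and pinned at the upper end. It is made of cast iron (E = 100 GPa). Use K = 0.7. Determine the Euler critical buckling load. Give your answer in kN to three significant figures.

P_cr ≈ 19.6 kN

Buckling occurs about the weak axis: I_min = h·b³/12 with b = 30.0 mm (the shorter side).
I_min = 40.3×30.0³/12 = 9.068×10^4 mm⁴
I = 9.068×10^4 mm⁴ = 9.067×10^-8 m⁴
Effective length L_e = K·L = 0.7 × 3.05 = 2.135 m
P_cr = π²EI / L_e² = π² × 100×10⁹ × 9.067×10^-8 / 2.135² = 1.963×10^4 N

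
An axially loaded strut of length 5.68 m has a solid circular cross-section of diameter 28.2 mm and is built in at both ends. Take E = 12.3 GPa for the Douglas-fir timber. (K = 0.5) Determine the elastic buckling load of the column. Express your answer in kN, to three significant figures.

I = πd⁴/64 = π×28.2⁴/64 = 3.104×10^4 mm⁴
I = 3.104×10^4 mm⁴ = 3.104×10^-8 m⁴
Effective length L_e = K·L = 0.5 × 5.68 = 2.840 m
P_cr = π²EI / L_e² = π² × 12.3×10⁹ × 3.104×10^-8 / 2.840² = 467.2 N

P_cr ≈ 0.467 kN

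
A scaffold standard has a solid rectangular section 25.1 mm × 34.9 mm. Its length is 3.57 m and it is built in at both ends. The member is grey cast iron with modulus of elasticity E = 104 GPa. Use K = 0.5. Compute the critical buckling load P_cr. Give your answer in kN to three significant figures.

P_cr ≈ 14.8 kN

Buckling occurs about the weak axis: I_min = h·b³/12 with b = 25.1 mm (the shorter side).
I_min = 34.9×25.1³/12 = 4.599×10^4 mm⁴
I = 4.599×10^4 mm⁴ = 4.599×10^-8 m⁴
Effective length L_e = K·L = 0.5 × 3.57 = 1.785 m
P_cr = π²EI / L_e² = π² × 104×10⁹ × 4.599×10^-8 / 1.785² = 1.482×10^4 N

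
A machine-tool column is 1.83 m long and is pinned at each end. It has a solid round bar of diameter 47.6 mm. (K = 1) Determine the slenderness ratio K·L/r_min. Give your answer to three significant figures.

For a solid circle r = d/4 = 47.6/4 = 11.90 mm
L_e = K·L = 1 × 1.83 m = 1.830 m = 1830.0 mm
λ = L_e / r_min = 1830.0 / 11.90 = 154

λ ≈ 154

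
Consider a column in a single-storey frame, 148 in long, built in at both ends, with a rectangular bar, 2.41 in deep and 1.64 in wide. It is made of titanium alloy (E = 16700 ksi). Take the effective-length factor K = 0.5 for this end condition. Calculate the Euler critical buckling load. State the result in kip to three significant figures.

Buckling occurs about the weak axis: I_min = h·b³/12 with b = 1.64 in (the shorter side).
I_min = 2.41×1.64³/12 = 0.8859 in⁴
Effective length L_e = K·L = 0.5 × 148 = 74.00 in
P_cr = π²EI / L_e² = π² × 16700×10³ × 0.8859 / 74.00² = 2.666×10^4 lb

P_cr ≈ 26.7 kip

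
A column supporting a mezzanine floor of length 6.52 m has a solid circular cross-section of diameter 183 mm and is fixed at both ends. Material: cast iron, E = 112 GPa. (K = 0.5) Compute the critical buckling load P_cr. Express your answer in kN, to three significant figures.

P_cr ≈ 5730 kN

I = πd⁴/64 = π×183⁴/64 = 5.505×10^7 mm⁴
I = 5.505×10^7 mm⁴ = 5.505×10^-5 m⁴
Effective length L_e = K·L = 0.5 × 6.52 = 3.260 m
P_cr = π²EI / L_e² = π² × 112×10⁹ × 5.505×10^-5 / 3.260² = 5.726×10^6 N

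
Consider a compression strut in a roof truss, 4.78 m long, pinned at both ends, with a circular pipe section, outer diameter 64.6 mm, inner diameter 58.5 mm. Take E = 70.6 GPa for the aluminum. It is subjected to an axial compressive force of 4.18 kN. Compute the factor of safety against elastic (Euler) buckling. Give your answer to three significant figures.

n ≈ 2.04

d_o = 64.6 mm, d_i = 58.5 mm
I = π(d_o⁴ − d_i⁴)/64 = π(64.6⁴ − 58.50⁴)/64 = 2.800×10^5 mm⁴
I = 2.800×10^5 mm⁴ = 2.800×10^-7 m⁴
Effective length L_e = K·L = 1 × 4.78 = 4.780 m
P_cr = π²EI / L_e² = π² × 70.6×10⁹ × 2.800×10^-7 / 4.780² = 8.538×10^3 N
Factor of safety n = P_cr / P = 8.5380 / 4.18 = 2.04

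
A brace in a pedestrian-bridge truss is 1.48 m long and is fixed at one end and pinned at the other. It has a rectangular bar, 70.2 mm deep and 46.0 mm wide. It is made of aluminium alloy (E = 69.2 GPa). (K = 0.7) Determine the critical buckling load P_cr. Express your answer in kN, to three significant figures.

P_cr ≈ 362 kN

Buckling occurs about the weak axis: I_min = h·b³/12 with b = 46.0 mm (the shorter side).
I_min = 70.2×46.0³/12 = 5.694×10^5 mm⁴
I = 5.694×10^5 mm⁴ = 5.694×10^-7 m⁴
Effective length L_e = K·L = 0.7 × 1.48 = 1.036 m
P_cr = π²EI / L_e² = π² × 69.2×10⁹ × 5.694×10^-7 / 1.036² = 3.623×10^5 N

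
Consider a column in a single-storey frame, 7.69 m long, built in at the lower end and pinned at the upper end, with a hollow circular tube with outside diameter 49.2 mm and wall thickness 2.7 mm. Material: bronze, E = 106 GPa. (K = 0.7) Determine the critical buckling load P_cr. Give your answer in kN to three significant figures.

P_cr ≈ 3.86 kN

Inner diameter d_i = 49.2 − 2×2.7 = 43.80 mm
I = π(d_o⁴ − d_i⁴)/64 = π(49.2⁴ − 43.80⁴)/64 = 1.070×10^5 mm⁴
I = 1.070×10^5 mm⁴ = 1.070×10^-7 m⁴
Effective length L_e = K·L = 0.7 × 7.69 = 5.383 m
P_cr = π²EI / L_e² = π² × 106×10⁹ × 1.070×10^-7 / 5.383² = 3.862×10^3 N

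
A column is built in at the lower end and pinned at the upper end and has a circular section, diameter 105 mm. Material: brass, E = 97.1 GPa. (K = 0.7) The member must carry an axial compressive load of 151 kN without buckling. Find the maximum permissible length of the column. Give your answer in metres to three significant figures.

I = πd⁴/64 = π×105⁴/64 = 5.967×10^6 mm⁴
I = 5.967×10^-6 m⁴
At the buckling limit P_cr = P = 1.510×10^5 N
From P_cr = π²EI/(K·L)²:  L = (1/K)·√(π²EI/P_cr) = (1/0.7)·√(π²×9.71×10^10×5.967×10^-6/1.510×10^5)
L = 8.79 m

L_max ≈ 8.79 m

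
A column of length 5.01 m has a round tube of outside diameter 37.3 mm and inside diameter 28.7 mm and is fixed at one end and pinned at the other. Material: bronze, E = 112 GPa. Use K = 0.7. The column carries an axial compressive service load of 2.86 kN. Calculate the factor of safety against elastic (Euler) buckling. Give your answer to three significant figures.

d_o = 37.3 mm, d_i = 28.7 mm
I = π(d_o⁴ − d_i⁴)/64 = π(37.3⁴ − 28.70⁴)/64 = 6.171×10^4 mm⁴
I = 6.171×10^4 mm⁴ = 6.171×10^-8 m⁴
Effective length L_e = K·L = 0.7 × 5.01 = 3.507 m
P_cr = π²EI / L_e² = π² × 112×10⁹ × 6.171×10^-8 / 3.507² = 5.547×10^3 N
Factor of safety n = P_cr / P = 5.5466 / 2.86 = 1.94

n ≈ 1.94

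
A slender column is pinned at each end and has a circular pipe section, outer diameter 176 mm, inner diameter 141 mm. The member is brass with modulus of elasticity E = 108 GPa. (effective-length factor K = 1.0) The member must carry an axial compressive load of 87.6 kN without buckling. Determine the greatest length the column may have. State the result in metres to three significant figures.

L_max ≈ 18.4 m

d_o = 176 mm, d_i = 141 mm
I = π(d_o⁴ − d_i⁴)/64 = π(176⁴ − 141.0⁴)/64 = 2.770×10^7 mm⁴
I = 2.770×10^-5 m⁴
At the buckling limit P_cr = P = 8.760×10^4 N
From P_cr = π²EI/(K·L)²:  L = (1/K)·√(π²EI/P_cr) = (1/1)·√(π²×1.08×10^11×2.770×10^-5/8.760×10^4)
L = 18.4 m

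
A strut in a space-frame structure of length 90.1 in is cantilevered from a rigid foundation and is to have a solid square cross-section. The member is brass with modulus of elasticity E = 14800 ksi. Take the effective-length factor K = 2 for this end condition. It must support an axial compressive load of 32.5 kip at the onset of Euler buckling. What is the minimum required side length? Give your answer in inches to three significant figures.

L_e = K·L = 2 × 90.1 = 180.2 in
Required I = P_cr·L_e²/(π²E) = 3.250×10^4 × 180.2² / (π² × 1.48×10^7) = 7.225 in⁴
Solid square: I = a⁴/12  ⇒  a = (12I)^(1/4) = (12×7.225)^(1/4) = 3.05 in

a ≈ 3.05 in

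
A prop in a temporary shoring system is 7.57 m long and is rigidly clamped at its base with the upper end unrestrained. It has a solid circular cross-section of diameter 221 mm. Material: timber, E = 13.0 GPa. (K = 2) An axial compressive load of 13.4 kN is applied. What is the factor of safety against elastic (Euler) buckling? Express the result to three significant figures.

n ≈ 4.89

I = πd⁴/64 = π×221⁴/64 = 1.171×10^8 mm⁴
I = 1.171×10^8 mm⁴ = 1.171×10^-4 m⁴
Effective length L_e = K·L = 2 × 7.57 = 15.14 m
P_cr = π²EI / L_e² = π² × 13.0×10⁹ × 1.171×10^-4 / 15.14² = 6.554×10^4 N
Factor of safety n = P_cr / P = 65.544 / 13.4 = 4.89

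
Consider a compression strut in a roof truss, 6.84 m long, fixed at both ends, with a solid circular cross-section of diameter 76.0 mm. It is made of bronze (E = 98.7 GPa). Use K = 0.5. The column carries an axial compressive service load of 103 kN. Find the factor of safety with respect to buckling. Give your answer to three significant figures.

n ≈ 1.32

I = πd⁴/64 = π×76.0⁴/64 = 1.638×10^6 mm⁴
I = 1.638×10^6 mm⁴ = 1.638×10^-6 m⁴
Effective length L_e = K·L = 0.5 × 6.84 = 3.420 m
P_cr = π²EI / L_e² = π² × 98.7×10⁹ × 1.638×10^-6 / 3.420² = 1.364×10^5 N
Factor of safety n = P_cr / P = 136.39 / 103 = 1.32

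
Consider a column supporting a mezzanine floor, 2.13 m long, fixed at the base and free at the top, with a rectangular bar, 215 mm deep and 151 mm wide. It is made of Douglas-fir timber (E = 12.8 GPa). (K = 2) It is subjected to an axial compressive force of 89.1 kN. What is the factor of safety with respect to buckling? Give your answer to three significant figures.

n ≈ 4.82

Buckling occurs about the weak axis: I_min = h·b³/12 with b = 151 mm (the shorter side).
I_min = 215×151³/12 = 6.169×10^7 mm⁴
I = 6.169×10^7 mm⁴ = 6.169×10^-5 m⁴
Effective length L_e = K·L = 2 × 2.13 = 4.260 m
P_cr = π²EI / L_e² = π² × 12.8×10⁹ × 6.169×10^-5 / 4.260² = 4.294×10^5 N
Factor of safety n = P_cr / P = 429.42 / 89.1 = 4.82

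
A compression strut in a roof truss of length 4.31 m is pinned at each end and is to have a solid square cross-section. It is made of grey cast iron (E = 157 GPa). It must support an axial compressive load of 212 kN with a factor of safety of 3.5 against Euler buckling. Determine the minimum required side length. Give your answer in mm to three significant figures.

Required P_cr = n·P = 3.5 × 212 = 742.0 kN
L_e = K·L = 1 × 4.31 = 4.310 m
Required I = P_cr·L_e²/(π²E) = 7.420×10^5 × 4.310² / (π² × 1.57×10^11) = 8.895×10^-6 m⁴
I_req = 8.895×10^6 mm⁴
Solid square: I = a⁴/12  ⇒  a = (12I)^(1/4) = (12×8.895×10^6)^(1/4) = 102 mm

a ≈ 102 mm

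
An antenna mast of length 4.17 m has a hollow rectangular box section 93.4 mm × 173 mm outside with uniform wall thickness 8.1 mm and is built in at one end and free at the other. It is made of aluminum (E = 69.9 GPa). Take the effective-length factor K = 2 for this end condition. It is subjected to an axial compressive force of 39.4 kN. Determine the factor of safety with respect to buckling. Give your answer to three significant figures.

Inner dimensions: h_i = 173 − 2×8.1 = 156.8 mm, b_i = 93.4 − 2×8.1 = 77.20 mm
Weak-axis I_min = (h_o·b_o³ − h_i·b_i³)/12 with b_o = 93.4, b_i = 77.20 mm (shorter outer/inner sides).
I_min = (173×93.4³ − 156.8×77.20³)/12 = 5.734×10^6 mm⁴
I = 5.734×10^6 mm⁴ = 5.734×10^-6 m⁴
Effective length L_e = K·L = 2 × 4.17 = 8.340 m
P_cr = π²EI / L_e² = π² × 69.9×10⁹ × 5.734×10^-6 / 8.340² = 5.688×10^4 N
Factor of safety n = P_cr / P = 56.877 / 39.4 = 1.44

n ≈ 1.44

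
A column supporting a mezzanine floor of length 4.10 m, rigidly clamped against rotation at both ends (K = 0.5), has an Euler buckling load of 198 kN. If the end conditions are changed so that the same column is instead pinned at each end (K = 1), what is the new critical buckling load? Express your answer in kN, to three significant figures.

P_cr ∝ 1/K², so P_cr,new = P_cr,old × (K_old/K_new)² = 198 × (0.5/1)²
= 198 × 0.2500 = 49.5 kN

P_cr ≈ 49.5 kN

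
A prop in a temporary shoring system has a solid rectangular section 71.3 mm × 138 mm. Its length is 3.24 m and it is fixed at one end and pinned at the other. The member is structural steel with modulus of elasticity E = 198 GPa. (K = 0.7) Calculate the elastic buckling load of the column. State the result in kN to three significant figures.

Buckling occurs about the weak axis: I_min = h·b³/12 with b = 71.3 mm (the shorter side).
I_min = 138×71.3³/12 = 4.168×10^6 mm⁴
I = 4.168×10^6 mm⁴ = 4.168×10^-6 m⁴
Effective length L_e = K·L = 0.7 × 3.24 = 2.268 m
P_cr = π²EI / L_e² = π² × 198×10⁹ × 4.168×10^-6 / 2.268² = 1.584×10^6 N

P_cr ≈ 1580 kN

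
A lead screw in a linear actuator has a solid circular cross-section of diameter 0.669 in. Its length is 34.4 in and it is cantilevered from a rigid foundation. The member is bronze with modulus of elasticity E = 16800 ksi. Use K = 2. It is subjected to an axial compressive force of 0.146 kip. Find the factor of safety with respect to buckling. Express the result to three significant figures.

n ≈ 2.36

I = πd⁴/64 = π×0.669⁴/64 = 9.833×10^-3 in⁴
Effective length L_e = K·L = 2 × 34.4 = 68.80 in
P_cr = π²EI / L_e² = π² × 16800×10³ × 9.833×10^-3 / 68.80² = 344.4 lb
Factor of safety n = P_cr / P = 0.34443 / 0.146 = 2.36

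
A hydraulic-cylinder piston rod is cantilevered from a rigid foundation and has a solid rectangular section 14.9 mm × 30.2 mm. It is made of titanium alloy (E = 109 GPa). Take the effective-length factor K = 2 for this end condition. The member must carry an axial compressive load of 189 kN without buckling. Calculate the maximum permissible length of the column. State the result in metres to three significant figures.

Buckling occurs about the weak axis: I_min = h·b³/12 with b = 14.9 mm (the shorter side).
I_min = 30.2×14.9³/12 = 8.325×10^3 mm⁴
I = 8.325×10^-9 m⁴
At the buckling limit P_cr = P = 1.890×10^5 N
From P_cr = π²EI/(K·L)²:  L = (1/K)·√(π²EI/P_cr) = (1/2)·√(π²×1.09×10^11×8.325×10^-9/1.890×10^5)
L = 0.109 m

L_max ≈ 0.109 m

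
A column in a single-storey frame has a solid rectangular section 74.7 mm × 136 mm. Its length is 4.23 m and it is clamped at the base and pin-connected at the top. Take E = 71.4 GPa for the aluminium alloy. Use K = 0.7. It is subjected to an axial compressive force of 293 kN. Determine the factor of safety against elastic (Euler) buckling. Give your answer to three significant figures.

Buckling occurs about the weak axis: I_min = h·b³/12 with b = 74.7 mm (the shorter side).
I_min = 136×74.7³/12 = 4.724×10^6 mm⁴
I = 4.724×10^6 mm⁴ = 4.724×10^-6 m⁴
Effective length L_e = K·L = 0.7 × 4.23 = 2.961 m
P_cr = π²EI / L_e² = π² × 71.4×10⁹ × 4.724×10^-6 / 2.961² = 3.797×10^5 N
Factor of safety n = P_cr / P = 379.70 / 293 = 1.30

n ≈ 1.30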